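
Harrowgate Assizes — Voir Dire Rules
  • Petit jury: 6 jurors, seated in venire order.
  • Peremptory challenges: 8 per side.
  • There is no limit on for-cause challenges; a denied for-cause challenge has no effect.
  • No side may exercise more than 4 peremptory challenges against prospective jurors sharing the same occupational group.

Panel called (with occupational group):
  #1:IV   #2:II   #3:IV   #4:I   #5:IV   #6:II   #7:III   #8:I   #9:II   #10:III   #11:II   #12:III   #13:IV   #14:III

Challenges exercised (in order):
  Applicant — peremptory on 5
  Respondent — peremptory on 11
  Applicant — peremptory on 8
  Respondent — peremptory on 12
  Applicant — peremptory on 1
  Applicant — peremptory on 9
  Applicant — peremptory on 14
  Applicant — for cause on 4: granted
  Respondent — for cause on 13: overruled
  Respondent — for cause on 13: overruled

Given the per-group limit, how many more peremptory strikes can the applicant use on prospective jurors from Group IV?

2

Applicant peremptories so far: #5, #8, #1, #9, #14 — 5 of 8 used, 3 left overall.
Against Group IV: #5, #1 — 2 used; per-group cap 4 leaves 2.
Binding limit: min(3, 2) = 2.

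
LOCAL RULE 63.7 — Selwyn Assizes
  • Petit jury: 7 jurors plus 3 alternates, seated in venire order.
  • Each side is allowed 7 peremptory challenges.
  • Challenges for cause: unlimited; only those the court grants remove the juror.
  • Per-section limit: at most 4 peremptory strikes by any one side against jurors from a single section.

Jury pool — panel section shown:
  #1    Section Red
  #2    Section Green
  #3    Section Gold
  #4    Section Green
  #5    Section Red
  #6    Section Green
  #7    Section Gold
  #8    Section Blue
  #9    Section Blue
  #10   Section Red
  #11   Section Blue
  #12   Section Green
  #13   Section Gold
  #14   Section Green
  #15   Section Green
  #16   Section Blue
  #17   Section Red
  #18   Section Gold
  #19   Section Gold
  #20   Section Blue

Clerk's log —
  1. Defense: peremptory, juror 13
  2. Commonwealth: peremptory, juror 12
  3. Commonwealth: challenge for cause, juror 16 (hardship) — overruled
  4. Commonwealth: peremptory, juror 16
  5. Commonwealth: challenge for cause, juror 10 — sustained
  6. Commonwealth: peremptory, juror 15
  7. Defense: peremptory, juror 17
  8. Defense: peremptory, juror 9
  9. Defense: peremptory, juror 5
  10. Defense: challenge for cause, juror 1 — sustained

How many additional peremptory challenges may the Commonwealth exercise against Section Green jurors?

Commonwealth peremptories so far: #12, #16, #15 — 3 of 7 used, 4 left overall.
Against Section Green: #12, #15 — 2 used; per-section cap 4 leaves 2.
Binding limit: min(4, 2) = 2.

2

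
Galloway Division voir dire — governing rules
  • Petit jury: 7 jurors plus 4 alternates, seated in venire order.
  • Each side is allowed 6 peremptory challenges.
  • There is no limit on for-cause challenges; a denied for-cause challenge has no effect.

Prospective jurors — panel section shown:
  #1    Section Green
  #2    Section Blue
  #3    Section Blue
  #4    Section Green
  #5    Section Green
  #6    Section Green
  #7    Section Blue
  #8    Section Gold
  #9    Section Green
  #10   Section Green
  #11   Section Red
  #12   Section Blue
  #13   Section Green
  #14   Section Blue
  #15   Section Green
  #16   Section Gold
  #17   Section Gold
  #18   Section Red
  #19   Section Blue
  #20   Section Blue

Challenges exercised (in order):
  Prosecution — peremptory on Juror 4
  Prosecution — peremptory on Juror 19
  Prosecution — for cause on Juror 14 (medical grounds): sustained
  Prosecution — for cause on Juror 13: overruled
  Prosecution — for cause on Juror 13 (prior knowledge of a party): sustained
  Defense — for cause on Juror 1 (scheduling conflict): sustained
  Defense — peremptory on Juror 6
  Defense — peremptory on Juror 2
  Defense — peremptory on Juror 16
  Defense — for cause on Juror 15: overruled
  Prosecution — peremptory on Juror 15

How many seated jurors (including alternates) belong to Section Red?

Removed: #1, #2, #4, #6, #13, #14, #15, #16, #19.
Seated (11 incl. alternates): #3, #5, #7, #8, #9, #10, #11, #12, #17, #18, #20.
Of those, in Section Red: #11, #18 → 2.

2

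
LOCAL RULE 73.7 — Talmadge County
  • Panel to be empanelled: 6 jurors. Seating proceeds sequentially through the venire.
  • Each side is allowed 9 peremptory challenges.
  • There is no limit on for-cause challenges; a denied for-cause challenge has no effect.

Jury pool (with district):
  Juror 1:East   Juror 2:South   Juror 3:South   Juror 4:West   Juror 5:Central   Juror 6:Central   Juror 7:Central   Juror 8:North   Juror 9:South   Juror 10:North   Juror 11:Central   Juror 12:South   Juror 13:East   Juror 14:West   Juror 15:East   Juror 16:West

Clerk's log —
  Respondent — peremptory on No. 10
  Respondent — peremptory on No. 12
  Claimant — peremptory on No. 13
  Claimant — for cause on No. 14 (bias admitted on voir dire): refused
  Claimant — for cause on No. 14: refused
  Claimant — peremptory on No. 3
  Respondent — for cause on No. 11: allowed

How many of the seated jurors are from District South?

1

Removed: #3, #10, #11, #12, #13.
Seated jurors 1–6: #1, #2, #4, #5, #6, #7.
Of those, in District South: #2 → 1.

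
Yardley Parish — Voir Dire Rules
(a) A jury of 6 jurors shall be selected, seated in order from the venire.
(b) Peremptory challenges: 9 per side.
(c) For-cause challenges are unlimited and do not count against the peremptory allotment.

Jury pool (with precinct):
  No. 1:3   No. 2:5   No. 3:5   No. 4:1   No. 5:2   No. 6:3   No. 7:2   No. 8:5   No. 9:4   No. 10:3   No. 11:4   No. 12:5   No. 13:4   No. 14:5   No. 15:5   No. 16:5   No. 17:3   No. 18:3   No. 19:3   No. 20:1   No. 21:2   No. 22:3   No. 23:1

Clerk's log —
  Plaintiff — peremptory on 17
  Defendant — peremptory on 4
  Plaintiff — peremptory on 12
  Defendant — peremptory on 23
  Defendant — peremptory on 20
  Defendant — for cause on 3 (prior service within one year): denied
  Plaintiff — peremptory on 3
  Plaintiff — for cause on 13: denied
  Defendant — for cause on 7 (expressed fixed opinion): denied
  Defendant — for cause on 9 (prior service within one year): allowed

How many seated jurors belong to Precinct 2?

Removed: #3, #4, #9, #12, #17, #20, #23.
Seated jurors 1–6: #1, #2, #5, #6, #7, #8.
Of those, in Precinct 2: #5, #7 → 2.

2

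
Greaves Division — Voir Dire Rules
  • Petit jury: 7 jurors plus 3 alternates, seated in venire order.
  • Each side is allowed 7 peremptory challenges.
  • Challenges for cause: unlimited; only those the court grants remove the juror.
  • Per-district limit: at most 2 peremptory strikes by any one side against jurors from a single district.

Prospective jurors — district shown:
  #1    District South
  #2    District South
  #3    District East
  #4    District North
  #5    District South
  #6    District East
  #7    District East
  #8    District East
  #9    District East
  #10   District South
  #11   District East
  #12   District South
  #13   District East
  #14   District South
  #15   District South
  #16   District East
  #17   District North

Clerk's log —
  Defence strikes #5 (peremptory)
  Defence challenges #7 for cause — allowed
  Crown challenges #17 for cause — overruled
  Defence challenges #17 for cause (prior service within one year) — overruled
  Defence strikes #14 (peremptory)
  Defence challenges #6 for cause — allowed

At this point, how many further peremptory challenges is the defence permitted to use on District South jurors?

0

Defence peremptories so far: #5, #14 — 2 of 7 used, 5 left overall.
Against District South: #5, #14 — 2 used; per-district cap 2 leaves 0.
Binding limit: min(5, 0) = 0.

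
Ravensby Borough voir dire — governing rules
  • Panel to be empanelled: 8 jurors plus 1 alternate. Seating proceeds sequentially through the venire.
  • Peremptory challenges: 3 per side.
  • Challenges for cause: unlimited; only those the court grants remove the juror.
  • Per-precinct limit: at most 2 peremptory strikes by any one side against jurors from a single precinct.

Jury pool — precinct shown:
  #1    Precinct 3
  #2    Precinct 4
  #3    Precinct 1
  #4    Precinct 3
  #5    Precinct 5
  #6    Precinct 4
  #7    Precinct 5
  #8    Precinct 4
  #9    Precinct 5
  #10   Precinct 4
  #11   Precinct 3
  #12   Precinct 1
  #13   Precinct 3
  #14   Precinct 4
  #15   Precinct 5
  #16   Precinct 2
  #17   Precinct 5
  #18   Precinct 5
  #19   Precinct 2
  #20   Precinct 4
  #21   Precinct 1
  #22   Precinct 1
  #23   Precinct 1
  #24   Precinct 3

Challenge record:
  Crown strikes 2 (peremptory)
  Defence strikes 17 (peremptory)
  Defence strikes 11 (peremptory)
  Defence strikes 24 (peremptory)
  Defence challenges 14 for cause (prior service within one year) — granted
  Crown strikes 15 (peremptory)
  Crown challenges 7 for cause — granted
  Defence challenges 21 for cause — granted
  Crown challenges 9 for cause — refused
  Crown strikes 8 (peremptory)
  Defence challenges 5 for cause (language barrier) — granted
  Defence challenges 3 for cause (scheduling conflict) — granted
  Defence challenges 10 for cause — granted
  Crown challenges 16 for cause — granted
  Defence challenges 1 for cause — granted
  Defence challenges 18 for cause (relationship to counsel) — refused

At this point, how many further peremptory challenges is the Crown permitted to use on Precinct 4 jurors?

0

Crown peremptories so far: #2, #15, #8 — 3 of 3 used, 0 left overall.
Against Precinct 4: #2, #8 — 2 used; per-precinct cap 2 leaves 0.
Binding limit: min(0, 0) = 0.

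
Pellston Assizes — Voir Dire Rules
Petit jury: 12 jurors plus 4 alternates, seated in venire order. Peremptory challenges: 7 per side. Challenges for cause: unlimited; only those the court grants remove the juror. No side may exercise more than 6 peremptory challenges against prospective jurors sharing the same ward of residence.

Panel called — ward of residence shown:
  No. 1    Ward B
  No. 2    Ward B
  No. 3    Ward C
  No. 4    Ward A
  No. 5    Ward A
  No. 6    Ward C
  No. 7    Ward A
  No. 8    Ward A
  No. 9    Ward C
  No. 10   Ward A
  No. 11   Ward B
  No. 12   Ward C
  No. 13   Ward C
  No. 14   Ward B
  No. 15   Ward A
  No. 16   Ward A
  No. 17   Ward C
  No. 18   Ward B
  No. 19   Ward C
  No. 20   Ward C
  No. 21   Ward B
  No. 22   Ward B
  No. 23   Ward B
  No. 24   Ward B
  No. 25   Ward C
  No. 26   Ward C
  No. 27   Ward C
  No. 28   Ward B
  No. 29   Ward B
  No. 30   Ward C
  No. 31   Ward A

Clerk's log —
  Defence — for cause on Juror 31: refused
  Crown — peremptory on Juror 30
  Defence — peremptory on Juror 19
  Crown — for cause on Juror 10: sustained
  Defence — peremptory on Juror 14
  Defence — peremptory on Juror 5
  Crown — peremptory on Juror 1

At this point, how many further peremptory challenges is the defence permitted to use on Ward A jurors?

4

Defence peremptories so far: #19, #14, #5 — 3 of 7 used, 4 left overall.
Against Ward A: #5 — 1 used; per-ward cap 6 leaves 5.
Binding limit: min(4, 5) = 4.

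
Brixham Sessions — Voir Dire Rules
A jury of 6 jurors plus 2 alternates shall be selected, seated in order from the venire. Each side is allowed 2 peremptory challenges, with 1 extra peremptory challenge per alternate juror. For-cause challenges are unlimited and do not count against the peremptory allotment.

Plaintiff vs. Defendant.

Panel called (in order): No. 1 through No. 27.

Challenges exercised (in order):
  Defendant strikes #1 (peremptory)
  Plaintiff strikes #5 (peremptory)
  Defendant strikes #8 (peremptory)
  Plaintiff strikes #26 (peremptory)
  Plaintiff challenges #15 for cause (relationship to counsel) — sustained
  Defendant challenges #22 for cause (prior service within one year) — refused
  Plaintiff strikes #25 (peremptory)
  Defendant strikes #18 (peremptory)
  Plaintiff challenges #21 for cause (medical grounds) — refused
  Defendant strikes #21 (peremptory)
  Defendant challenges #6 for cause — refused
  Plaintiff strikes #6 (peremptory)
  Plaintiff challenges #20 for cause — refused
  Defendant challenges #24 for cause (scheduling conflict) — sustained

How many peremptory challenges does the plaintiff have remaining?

0

Plaintiff allotment: 2 base + 1 × 2 alternates = 4.
Plaintiff peremptories used: #5, #26, #25, #6 — 4 (for-cause on #15, #21, #20 don't count).
Remaining: 4 − 4 = 0.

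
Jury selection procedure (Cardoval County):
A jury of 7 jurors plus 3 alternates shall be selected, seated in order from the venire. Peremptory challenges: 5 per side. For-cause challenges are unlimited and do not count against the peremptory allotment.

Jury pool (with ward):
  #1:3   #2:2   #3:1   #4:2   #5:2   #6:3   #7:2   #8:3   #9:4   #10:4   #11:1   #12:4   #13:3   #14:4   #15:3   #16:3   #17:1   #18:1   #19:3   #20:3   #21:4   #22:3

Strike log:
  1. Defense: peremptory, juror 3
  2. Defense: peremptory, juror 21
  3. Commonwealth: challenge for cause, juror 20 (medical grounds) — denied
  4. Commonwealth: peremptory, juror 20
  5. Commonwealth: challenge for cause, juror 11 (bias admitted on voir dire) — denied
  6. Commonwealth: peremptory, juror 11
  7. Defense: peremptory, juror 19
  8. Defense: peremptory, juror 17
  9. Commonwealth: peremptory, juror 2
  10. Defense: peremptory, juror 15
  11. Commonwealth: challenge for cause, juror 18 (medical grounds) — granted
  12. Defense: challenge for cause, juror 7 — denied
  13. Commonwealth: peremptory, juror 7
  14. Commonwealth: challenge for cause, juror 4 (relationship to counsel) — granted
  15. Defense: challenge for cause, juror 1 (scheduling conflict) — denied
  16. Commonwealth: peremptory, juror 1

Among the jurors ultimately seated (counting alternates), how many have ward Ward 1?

0

Removed: #1, #2, #3, #4, #7, #11, #15, #17, #18, #19, #20, #21.
Seated (10 incl. alternates): #5, #6, #8, #9, #10, #12, #13, #14, #16, #22.
None of those are in Ward 1 → 0.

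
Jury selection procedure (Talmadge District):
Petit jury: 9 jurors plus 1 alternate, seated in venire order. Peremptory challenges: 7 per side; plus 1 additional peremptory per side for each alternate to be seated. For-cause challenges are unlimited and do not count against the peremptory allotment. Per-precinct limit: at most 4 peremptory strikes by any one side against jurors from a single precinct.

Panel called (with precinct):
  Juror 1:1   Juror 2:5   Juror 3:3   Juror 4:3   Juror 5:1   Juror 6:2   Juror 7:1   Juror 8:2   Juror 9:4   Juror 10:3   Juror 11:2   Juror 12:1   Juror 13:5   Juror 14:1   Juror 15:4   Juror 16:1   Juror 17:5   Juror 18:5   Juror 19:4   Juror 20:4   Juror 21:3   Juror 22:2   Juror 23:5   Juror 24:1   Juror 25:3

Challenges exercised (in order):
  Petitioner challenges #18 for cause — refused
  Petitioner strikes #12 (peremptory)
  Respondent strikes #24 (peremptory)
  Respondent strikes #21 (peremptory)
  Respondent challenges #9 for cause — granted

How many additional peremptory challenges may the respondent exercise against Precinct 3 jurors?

3

Respondent peremptories so far: #24, #21 — 2 of 8 used, 6 left overall.
Against Precinct 3: #21 — 1 used; per-precinct cap 4 leaves 3.
Binding limit: min(6, 3) = 3.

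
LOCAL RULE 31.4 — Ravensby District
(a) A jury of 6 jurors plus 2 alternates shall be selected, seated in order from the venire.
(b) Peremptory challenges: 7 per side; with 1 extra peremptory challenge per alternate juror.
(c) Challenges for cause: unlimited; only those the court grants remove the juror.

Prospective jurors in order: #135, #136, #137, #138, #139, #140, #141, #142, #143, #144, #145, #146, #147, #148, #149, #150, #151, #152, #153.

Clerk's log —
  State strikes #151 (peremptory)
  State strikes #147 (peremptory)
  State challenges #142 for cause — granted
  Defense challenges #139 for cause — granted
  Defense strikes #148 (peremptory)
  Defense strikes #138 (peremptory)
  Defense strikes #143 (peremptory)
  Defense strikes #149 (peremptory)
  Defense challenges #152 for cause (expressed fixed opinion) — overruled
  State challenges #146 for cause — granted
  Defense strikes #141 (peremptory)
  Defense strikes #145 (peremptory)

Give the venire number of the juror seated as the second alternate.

Removed: #138, #139, #141, #142, #143, #145, #146, #147, #148, #149, #151. (#152 stays — for-cause denied.)
Filling seats in venire order through position 8: #135, #136, #137, #140, #144, #150, #152, #153.
So alternate 2 is #153.

153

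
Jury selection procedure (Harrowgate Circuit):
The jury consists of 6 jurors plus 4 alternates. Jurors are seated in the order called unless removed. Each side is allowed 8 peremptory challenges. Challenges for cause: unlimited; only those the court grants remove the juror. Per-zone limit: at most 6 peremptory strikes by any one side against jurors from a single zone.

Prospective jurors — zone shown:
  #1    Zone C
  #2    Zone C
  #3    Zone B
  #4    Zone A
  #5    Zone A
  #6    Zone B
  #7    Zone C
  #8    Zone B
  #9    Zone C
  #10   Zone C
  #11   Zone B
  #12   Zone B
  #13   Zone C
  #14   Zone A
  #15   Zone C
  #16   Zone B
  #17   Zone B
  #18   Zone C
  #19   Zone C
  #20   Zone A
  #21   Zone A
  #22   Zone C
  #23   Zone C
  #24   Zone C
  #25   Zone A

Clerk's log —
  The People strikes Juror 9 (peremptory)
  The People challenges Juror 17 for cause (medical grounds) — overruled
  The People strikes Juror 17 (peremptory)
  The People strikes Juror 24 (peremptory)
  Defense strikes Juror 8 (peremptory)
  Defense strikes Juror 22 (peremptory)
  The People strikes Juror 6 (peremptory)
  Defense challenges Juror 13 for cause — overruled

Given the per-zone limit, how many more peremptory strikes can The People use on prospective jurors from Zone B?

4

The People peremptories so far: #9, #17, #24, #6 — 4 of 8 used, 4 left overall.
Against Zone B: #17, #6 — 2 used; per-zone cap 6 leaves 4.
Binding limit: min(4, 4) = 4.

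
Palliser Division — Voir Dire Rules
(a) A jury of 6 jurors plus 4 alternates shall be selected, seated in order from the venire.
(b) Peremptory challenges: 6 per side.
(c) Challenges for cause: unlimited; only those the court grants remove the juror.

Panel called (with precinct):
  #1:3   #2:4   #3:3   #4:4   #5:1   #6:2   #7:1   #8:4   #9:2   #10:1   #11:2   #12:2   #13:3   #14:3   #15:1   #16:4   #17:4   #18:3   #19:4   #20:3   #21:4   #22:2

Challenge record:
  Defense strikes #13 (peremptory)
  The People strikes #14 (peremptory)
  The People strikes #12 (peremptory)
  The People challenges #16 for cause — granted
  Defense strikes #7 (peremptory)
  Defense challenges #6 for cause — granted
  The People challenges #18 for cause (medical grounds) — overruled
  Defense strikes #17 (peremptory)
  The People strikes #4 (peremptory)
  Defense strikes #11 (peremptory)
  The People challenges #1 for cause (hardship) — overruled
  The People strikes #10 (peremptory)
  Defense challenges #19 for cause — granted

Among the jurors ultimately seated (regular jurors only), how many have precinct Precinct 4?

Removed: #4, #6, #7, #10, #11, #12, #13, #14, #16, #17, #19.
Seated jurors 1–6: #1, #2, #3, #5, #8, #9 (alternates #15, #18, #20, #21 not counted).
Of those, in Precinct 4: #2, #8 → 2.

2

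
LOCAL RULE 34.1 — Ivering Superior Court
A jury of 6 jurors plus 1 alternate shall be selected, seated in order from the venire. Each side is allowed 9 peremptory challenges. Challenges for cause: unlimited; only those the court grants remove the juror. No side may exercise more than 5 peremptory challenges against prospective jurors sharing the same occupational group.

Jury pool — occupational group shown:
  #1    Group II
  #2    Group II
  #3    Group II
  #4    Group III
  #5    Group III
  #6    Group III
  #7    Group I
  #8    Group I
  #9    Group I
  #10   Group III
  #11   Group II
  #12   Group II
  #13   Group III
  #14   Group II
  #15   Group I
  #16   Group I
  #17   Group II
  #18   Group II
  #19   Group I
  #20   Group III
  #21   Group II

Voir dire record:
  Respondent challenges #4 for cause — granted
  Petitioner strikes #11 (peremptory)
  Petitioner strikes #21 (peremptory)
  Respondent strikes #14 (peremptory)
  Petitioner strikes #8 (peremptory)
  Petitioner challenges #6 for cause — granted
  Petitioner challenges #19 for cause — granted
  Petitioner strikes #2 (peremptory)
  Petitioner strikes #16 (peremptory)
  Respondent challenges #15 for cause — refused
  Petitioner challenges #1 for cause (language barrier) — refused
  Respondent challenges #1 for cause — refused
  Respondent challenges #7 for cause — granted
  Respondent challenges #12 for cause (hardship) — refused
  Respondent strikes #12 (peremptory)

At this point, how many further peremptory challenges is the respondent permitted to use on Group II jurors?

3

Respondent peremptories so far: #14, #12 — 2 of 9 used, 7 left overall.
Against Group II: #14, #12 — 2 used; per-group cap 5 leaves 3.
Binding limit: min(7, 3) = 3.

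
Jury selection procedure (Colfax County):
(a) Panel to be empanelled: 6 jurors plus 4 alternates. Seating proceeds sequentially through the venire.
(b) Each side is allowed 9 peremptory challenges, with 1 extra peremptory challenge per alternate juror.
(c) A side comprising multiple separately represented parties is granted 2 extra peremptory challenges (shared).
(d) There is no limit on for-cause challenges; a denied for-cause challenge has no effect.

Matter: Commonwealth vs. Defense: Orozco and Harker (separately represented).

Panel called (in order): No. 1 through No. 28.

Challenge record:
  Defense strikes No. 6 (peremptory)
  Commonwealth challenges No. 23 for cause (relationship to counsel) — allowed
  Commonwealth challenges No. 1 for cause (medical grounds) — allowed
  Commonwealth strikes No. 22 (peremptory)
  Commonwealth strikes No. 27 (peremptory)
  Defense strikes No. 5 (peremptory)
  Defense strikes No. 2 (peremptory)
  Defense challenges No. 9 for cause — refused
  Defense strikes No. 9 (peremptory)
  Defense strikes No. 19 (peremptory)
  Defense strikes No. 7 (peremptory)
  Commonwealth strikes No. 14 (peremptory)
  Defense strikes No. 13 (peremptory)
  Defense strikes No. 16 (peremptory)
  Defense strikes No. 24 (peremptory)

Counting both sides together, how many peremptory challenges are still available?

16

Commonwealth allotment: 9 base + 1 × 4 alternates = 13. Defense allotment: 9 base + 1 × 4 alternates + 2 multi-party = 15.
Commonwealth peremptories used: #22, #27, #14 — 3 (for-cause on #23, #1 don't count).
Defense peremptories used: #6, #5, #2, #9, #19, #7, #13, #16, #24 — 9 (the for-cause on #9 doesn't count).
Remaining: (13 − 3) + (15 − 9) = 16.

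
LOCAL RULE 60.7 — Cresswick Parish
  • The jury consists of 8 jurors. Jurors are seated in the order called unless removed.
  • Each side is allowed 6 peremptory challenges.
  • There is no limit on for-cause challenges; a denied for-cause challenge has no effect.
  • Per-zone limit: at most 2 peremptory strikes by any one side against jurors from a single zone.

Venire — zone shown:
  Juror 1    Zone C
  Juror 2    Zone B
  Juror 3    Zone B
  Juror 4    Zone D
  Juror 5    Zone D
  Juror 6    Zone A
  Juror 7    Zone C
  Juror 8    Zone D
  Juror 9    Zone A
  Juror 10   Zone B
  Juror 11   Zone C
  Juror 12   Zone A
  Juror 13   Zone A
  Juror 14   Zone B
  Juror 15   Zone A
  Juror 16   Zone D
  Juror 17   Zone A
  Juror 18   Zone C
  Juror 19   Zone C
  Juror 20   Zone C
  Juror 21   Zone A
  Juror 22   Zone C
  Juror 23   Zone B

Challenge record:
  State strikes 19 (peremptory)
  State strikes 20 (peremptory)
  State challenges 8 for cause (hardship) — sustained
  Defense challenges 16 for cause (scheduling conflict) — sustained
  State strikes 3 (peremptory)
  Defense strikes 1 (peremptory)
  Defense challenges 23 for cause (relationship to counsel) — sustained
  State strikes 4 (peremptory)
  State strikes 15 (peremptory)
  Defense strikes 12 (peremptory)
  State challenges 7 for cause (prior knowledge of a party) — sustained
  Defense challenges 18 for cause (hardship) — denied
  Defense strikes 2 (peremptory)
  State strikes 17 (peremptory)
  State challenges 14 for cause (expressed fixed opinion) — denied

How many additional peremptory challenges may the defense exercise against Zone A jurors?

Defense peremptories so far: #1, #12, #2 — 3 of 6 used, 3 left overall.
Against Zone A: #12 — 1 used; per-zone cap 2 leaves 1.
Binding limit: min(3, 1) = 1.

1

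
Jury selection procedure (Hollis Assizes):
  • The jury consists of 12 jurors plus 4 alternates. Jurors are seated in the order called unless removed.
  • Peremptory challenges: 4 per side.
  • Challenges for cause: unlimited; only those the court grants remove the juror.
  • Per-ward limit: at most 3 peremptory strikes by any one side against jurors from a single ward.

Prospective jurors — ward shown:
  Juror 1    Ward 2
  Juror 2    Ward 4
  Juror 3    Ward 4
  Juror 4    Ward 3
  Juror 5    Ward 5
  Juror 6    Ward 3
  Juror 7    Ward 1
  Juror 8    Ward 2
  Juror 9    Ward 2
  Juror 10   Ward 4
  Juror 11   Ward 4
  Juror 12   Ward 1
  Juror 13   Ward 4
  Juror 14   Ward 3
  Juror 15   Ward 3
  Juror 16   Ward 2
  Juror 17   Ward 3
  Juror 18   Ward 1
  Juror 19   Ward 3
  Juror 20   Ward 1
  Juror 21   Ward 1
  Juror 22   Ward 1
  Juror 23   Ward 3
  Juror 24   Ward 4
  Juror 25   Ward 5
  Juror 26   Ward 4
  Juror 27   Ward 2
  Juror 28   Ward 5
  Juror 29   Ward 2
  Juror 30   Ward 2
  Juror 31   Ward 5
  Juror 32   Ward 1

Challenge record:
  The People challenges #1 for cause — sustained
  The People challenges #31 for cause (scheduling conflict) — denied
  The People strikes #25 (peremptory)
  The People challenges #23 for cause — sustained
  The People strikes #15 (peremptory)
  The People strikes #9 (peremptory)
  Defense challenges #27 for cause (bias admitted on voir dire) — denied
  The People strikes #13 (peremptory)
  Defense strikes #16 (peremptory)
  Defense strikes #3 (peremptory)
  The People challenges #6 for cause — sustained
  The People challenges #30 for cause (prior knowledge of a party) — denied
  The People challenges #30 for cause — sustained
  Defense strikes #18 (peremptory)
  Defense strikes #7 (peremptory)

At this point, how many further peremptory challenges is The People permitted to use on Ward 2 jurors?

The People peremptories so far: #25, #15, #9, #13 — 4 of 4 used, 0 left overall.
Against Ward 2: #9 — 1 used; per-ward cap 3 leaves 2.
Binding limit: min(0, 2) = 0.

0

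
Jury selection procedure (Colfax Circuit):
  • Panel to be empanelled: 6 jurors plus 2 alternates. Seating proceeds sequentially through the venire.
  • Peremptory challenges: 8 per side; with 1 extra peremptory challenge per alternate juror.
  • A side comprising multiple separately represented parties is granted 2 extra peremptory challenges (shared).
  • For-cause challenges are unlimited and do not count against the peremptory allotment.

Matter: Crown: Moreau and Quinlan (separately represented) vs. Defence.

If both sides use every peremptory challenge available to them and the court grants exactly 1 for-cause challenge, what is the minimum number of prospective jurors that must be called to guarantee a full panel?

31

Seats to fill: 6 + 2 alternates = 8.
Peremptories — Crown: 8 + 1×2 + 2 = 12; Defence: 8 + 1×2 = 10; total 22.
For-cause removals: 1.
Minimum venire: 8 + 22 + 1 = 31.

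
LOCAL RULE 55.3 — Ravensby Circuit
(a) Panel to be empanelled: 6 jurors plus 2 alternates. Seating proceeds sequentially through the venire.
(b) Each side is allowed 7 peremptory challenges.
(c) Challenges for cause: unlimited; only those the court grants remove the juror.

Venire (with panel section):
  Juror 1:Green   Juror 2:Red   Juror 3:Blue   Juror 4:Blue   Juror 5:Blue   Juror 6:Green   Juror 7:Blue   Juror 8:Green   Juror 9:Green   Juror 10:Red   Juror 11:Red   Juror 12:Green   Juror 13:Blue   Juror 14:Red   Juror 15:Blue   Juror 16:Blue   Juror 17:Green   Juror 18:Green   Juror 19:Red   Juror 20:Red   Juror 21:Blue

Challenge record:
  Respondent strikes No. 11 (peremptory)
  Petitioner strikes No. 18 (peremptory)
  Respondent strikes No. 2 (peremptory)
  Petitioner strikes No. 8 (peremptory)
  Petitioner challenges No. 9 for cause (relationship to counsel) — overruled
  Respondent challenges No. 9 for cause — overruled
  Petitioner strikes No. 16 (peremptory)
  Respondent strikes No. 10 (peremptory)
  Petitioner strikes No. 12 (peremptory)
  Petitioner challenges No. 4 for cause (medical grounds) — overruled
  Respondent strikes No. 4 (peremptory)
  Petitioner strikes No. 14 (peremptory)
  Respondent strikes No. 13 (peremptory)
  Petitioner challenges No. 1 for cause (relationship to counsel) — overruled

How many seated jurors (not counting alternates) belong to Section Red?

0

Removed: #2, #4, #8, #10, #11, #12, #13, #14, #16, #18.
Seated jurors 1–6: #1, #3, #5, #6, #7, #9 (alternates #15, #17 not counted).
None of those are in Section Red → 0.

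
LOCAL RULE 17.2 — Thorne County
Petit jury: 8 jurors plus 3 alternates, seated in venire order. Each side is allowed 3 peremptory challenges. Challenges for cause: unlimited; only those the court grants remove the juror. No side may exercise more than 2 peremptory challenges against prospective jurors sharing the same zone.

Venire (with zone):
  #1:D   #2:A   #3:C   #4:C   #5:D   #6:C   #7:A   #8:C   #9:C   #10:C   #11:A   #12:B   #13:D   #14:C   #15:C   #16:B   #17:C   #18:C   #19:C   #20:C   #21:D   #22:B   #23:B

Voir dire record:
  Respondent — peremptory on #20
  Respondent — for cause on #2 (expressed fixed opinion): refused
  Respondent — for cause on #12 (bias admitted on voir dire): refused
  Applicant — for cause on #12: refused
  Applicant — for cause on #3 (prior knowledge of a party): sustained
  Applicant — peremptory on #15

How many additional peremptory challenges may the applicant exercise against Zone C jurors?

1

Applicant peremptories so far: #15 — 1 of 3 used, 2 left overall.
Against Zone C: #15 — 1 used; per-zone cap 2 leaves 1.
Binding limit: min(2, 1) = 1.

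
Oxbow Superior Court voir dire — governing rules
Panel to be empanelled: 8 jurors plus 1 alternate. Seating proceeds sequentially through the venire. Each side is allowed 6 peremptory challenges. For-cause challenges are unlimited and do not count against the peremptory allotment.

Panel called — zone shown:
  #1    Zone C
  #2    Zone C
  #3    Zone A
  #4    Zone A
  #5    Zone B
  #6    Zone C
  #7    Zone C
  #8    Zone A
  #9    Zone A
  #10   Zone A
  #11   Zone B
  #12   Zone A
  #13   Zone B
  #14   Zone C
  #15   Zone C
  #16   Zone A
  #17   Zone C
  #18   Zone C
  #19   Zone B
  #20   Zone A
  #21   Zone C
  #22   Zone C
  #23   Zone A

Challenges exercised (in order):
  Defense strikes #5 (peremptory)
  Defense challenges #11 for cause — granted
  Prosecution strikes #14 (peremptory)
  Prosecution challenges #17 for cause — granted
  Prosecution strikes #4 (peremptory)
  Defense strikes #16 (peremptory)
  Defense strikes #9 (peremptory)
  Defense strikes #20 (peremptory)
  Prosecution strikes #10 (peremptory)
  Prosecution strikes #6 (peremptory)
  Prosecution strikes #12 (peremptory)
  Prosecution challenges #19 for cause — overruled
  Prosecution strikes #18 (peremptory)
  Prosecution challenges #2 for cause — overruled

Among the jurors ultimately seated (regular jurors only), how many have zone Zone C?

Removed: #4, #5, #6, #9, #10, #11, #12, #14, #16, #17, #18, #20.
Seated jurors 1–8: #1, #2, #3, #7, #8, #13, #15, #19 (alternates #21 not counted).
Of those, in Zone C: #1, #2, #7, #15 → 4.

4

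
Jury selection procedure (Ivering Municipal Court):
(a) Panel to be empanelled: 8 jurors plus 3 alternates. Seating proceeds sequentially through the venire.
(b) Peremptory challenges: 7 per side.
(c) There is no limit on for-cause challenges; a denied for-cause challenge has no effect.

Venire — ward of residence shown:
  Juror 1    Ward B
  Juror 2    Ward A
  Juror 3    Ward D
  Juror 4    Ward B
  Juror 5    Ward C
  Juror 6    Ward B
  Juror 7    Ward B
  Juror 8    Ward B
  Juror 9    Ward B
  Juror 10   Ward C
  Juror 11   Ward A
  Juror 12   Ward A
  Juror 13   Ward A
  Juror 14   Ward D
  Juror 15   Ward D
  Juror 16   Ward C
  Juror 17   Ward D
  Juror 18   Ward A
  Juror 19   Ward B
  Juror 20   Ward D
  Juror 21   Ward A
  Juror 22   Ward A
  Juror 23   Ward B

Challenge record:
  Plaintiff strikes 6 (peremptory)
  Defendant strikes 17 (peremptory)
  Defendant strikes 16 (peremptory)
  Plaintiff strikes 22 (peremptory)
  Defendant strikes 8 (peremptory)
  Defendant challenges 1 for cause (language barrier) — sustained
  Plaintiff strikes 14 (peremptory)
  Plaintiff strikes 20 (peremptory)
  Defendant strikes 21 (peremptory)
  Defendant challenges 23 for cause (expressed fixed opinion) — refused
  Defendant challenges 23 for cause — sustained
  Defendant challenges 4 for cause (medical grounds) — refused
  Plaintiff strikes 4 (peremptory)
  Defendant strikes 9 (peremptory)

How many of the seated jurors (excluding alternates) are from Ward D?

1

Removed: #1, #4, #6, #8, #9, #14, #16, #17, #20, #21, #22, #23.
Seated jurors 1–8: #2, #3, #5, #7, #10, #11, #12, #13 (alternates #15, #18, #19 not counted).
Of those, in Ward D: #3 → 1.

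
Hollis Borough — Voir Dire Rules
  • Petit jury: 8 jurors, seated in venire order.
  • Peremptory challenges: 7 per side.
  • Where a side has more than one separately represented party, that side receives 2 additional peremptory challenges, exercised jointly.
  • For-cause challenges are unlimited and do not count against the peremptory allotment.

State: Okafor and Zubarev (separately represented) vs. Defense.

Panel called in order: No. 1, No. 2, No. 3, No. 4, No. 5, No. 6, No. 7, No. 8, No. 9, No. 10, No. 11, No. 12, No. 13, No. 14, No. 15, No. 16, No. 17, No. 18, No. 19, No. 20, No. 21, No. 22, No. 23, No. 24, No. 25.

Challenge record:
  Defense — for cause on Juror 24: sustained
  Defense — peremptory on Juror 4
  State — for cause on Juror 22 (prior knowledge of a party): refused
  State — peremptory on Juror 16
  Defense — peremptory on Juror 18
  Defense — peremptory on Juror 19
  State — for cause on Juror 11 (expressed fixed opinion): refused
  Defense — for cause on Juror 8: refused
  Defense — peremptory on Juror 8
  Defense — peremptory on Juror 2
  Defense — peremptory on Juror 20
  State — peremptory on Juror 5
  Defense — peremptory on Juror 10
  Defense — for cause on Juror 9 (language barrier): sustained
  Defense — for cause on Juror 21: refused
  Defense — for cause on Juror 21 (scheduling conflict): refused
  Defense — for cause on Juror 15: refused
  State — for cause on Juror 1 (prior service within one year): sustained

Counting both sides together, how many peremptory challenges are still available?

State allotment: 7 base + 2 multi-party = 9. Defense allotment: 7.
State peremptories used: #16, #5 — 2 (for-cause on #22, #11, #1 don't count).
Defense peremptories used: #4, #18, #19, #8, #2, #20, #10 — 7 (for-cause on #24, #8, #9, #21, #21, #15 don't count).
Remaining: (9 − 2) + (7 − 7) = 7.

7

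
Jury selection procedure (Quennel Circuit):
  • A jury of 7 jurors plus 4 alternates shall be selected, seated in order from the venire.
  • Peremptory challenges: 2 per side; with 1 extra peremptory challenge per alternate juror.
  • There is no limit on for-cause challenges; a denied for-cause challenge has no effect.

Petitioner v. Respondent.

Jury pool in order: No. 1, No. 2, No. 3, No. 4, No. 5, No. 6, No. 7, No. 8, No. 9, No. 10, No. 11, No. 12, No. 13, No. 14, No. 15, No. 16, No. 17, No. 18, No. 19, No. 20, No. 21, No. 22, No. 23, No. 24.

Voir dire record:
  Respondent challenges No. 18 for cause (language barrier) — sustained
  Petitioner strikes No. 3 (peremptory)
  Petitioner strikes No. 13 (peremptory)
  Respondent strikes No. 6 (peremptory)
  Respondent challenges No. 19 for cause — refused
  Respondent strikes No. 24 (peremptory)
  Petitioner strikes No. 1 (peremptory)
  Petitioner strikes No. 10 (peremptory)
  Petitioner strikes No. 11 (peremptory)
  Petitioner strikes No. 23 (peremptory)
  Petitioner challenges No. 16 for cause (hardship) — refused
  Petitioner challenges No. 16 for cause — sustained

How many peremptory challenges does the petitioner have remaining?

Petitioner allotment: 2 base + 1 × 4 alternates = 6.
Petitioner peremptories used: #3, #13, #1, #10, #11, #23 — 6 (for-cause on #16, #16 don't count).
Remaining: 6 − 6 = 0.

0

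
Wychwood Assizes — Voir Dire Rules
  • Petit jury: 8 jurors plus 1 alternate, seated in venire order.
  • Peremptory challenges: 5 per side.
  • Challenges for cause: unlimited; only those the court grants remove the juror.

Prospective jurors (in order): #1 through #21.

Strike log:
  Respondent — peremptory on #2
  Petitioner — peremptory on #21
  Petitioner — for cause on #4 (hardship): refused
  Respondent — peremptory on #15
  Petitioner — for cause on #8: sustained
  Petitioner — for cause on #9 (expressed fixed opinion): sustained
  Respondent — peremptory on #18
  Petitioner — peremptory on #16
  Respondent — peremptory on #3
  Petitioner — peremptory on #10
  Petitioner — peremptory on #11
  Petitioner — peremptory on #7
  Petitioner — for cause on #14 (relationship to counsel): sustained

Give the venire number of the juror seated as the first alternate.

20

Removed: #2, #3, #7, #8, #9, #10, #11, #14, #15, #16, #18, #21. (#4 stays — for-cause denied.)
Seating in order: seats 1–8 → #1, #4, #5, #6, #12, #13, #17, #19; alternates → #20.
So alternate 1 is #20.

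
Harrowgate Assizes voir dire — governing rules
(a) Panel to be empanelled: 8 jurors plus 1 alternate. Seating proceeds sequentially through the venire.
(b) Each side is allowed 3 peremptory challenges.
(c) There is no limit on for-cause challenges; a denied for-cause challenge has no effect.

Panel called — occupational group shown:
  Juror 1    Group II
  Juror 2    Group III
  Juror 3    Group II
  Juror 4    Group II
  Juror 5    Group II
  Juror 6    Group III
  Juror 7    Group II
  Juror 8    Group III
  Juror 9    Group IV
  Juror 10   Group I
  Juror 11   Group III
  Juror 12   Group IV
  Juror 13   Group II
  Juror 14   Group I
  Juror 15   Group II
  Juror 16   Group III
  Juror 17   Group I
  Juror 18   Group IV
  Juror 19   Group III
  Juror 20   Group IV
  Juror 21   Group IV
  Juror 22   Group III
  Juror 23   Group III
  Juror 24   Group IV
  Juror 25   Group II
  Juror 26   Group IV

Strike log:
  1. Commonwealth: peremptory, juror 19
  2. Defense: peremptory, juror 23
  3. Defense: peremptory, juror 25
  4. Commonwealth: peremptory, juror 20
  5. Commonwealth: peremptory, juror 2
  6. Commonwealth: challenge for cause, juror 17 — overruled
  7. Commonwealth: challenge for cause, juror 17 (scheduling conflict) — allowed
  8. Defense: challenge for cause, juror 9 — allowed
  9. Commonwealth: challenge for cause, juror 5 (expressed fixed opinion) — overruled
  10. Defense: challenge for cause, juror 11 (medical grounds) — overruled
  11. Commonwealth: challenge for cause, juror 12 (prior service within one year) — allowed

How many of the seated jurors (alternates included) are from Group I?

1

Removed: #2, #9, #12, #17, #19, #20, #23, #25.
Seated (9 incl. alternates): #1, #3, #4, #5, #6, #7, #8, #10, #11.
Of those, in Group I: #10 → 1.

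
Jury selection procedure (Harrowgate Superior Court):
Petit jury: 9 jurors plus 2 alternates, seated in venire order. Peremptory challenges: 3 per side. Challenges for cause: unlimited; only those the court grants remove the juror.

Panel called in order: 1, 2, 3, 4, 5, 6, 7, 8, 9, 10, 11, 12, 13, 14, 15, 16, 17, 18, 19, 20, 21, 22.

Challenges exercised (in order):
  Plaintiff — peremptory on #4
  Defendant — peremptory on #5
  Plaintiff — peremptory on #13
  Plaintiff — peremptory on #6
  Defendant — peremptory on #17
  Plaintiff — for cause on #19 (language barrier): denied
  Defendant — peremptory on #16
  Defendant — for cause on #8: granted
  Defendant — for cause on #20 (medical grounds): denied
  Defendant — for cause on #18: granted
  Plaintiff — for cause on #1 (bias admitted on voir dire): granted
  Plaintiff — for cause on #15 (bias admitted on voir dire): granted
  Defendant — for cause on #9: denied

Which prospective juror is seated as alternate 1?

Removed: #1, #4, #5, #6, #8, #13, #15, #16, #17, #18. (#9, #19, #20 stay — for-cause denied.)
Filling seats in venire order through position 10: #2, #3, #7, #9, #10, #11, #12, #14, #19, #20.
So alternate 1 is #20.

20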